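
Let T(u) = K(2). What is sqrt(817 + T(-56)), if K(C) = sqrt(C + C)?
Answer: 3*sqrt(91) ≈ 28.618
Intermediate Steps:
K(C) = sqrt(2)*sqrt(C) (K(C) = sqrt(2*C) = sqrt(2)*sqrt(C))
T(u) = 2 (T(u) = sqrt(2)*sqrt(2) = 2)
sqrt(817 + T(-56)) = sqrt(817 + 2) = sqrt(819) = 3*sqrt(91)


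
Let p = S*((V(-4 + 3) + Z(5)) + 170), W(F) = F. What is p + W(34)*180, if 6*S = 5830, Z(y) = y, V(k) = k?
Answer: 175190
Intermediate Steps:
S = 2915/3 (S = (⅙)*5830 = 2915/3 ≈ 971.67)
p = 169070 (p = 2915*(((-4 + 3) + 5) + 170)/3 = 2915*((-1 + 5) + 170)/3 = 2915*(4 + 170)/3 = (2915/3)*174 = 169070)
p + W(34)*180 = 169070 + 34*180 = 169070 + 6120 = 175190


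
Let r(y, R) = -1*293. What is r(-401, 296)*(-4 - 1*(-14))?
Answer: -2930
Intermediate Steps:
r(y, R) = -293
r(-401, 296)*(-4 - 1*(-14)) = -293*(-4 - 1*(-14)) = -293*(-4 + 14) = -293*10 = -2930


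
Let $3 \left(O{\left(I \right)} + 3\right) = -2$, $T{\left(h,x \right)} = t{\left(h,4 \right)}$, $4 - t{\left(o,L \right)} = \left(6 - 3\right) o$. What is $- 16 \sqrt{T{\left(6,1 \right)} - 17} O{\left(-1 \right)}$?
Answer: $\frac{176 i \sqrt{31}}{3} \approx 326.64 i$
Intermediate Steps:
$t{\left(o,L \right)} = 4 - 3 o$ ($t{\left(o,L \right)} = 4 - \left(6 - 3\right) o = 4 - 3 o$)
$T{\left(h,x \right)} = 4 - 3 h$
$O{\left(I \right)} = - \frac{11}{3}$ ($O{\left(I \right)} = -3 + \frac{1}{3} \left(-2\right) = -3 - \frac{2}{3} = - \frac{11}{3}$)
$- 16 \sqrt{T{\left(6,1 \right)} - 17} O{\left(-1 \right)} = - 16 \sqrt{\left(4 - 18\right) - 17} \left(- \frac{11}{3}\right) = - 16 \sqrt{-14 - 17} \left(- \frac{11}{3}\right) = - 16 \sqrt{-31} \left(- \frac{11}{3}\right) = - 16 i \sqrt{31} \left(- \frac{11}{3}\right) = \frac{176 i \sqrt{31}}{3}$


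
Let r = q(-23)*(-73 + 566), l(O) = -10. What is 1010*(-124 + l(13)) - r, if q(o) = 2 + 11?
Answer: -141749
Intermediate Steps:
q(o) = 13
r = 6409 (r = 13*(-73 + 566) = 13*493 = 6409)
1010*(-124 + l(13)) - r = 1010*(-124 - 10) - 1*6409 = 1010*(-134) - 6409 = -135340 - 6409 = -141749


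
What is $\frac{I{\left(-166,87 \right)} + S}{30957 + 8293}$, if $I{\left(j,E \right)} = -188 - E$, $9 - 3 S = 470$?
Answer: $- \frac{643}{58875} \approx -0.010921$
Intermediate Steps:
$S = - \frac{461}{3}$ ($S = 3 - \frac{470}{3} = - \frac{461}{3} \approx -153.67$)
$\frac{I{\left(-166,87 \right)} + S}{30957 + 8293} = \frac{\left(-188 - 87\right) - \frac{461}{3}}{30957 + 8293} = \frac{\left(-188 - 87\right) - \frac{461}{3}}{39250} = \left(-275 - \frac{461}{3}\right) \frac{1}{39250} = \left(- \frac{1286}{3}\right) \frac{1}{39250} = - \frac{643}{58875}$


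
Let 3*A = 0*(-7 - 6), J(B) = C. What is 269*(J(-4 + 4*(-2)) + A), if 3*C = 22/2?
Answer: 2959/3 ≈ 986.33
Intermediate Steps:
C = 11/3 (C = (22/2)/3 = (22*(½))/3 = (⅓)*11 = 11/3 ≈ 3.6667)
J(B) = 11/3
A = 0 (A = (0*(-7 - 6))/3 = (0*(-13))/3 = (⅓)*0 = 0)
269*(J(-4 + 4*(-2)) + A) = 269*(11/3 + 0) = 269*(11/3) = 2959/3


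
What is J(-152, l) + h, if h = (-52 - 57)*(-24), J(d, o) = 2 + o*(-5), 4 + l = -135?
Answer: 3313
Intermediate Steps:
l = -139 (l = -4 - 135 = -139)
J(d, o) = 2 - 5*o
h = 2616 (h = -109*(-24) = 2616)
J(-152, l) + h = (2 - 5*(-139)) + 2616 = (2 + 695) + 2616 = 697 + 2616 = 3313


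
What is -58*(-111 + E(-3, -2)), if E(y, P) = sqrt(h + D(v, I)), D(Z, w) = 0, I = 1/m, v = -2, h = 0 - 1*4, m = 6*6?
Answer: 6438 - 116*I ≈ 6438.0 - 116.0*I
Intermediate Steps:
m = 36
h = -4 (h = 0 - 4 = -4)
I = 1/36 ≈ 0.027778
E(y, P) = 2*I (E(y, P) = sqrt(-4 + 0) = sqrt(-4) = 2*I)
-58*(-111 + E(-3, -2)) = -58*(-111 + 2*I) = 6438 - 116*I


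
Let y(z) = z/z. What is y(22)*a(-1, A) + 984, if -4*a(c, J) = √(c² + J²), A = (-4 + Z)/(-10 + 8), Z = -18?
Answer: 984 - √122/4 ≈ 981.24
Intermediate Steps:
A = 11 (A = (-4 - 18)/(-10 + 8) = -22/(-2) = -22*(-½) = 11)
y(z) = 1
a(c, J) = -√(J² + c²)/4 (a(c, J) = -√(c² + J²)/4 = -√(J² + c²)/4)
y(22)*a(-1, A) + 984 = 1*(-√(11² + (-1)²)/4) + 984 = 1*(-√(121 + 1)/4) + 984 = 1*(-√122/4) + 984 = -√122/4 + 984 = 984 - √122/4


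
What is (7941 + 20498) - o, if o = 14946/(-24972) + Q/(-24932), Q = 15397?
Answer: 1475577722951/51883492 ≈ 28440.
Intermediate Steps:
o = -63093963/51883492 (o = 14946/(-24972) + 15397/(-24932) = 14946*(-1/24972) + 15397*(-1/24932) = -2491/4162 - 15397/24932 = -63093963/51883492 ≈ -1.2161)
(7941 + 20498) - o = (7941 + 20498) - 1*(-63093963/51883492) = 28439 + 63093963/51883492 = 1475577722951/51883492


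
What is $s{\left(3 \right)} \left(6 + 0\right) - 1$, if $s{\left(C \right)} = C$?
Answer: $17$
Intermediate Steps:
$s{\left(3 \right)} \left(6 + 0\right) - 1 = 3 \left(6 + 0\right) - 1 = 3 \cdot 6 - 1 = 18 - 1 = 17$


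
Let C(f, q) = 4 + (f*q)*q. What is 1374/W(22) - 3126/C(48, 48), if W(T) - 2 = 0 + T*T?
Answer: 12536639/4479138 ≈ 2.7989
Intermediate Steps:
W(T) = 2 + T² (W(T) = 2 + (0 + T*T) = 2 + (0 + T²) = 2 + T²)
C(f, q) = 4 + f*q²
1374/W(22) - 3126/C(48, 48) = 1374/(2 + 22²) - 3126/(4 + 48*48²) = 1374/(2 + 484) - 3126/(4 + 48*2304) = 1374/486 - 3126/(4 + 110592) = 1374*(1/486) - 3126/110596 = 229/81 - 3126*1/110596 = 229/81 - 1563/55298 = 12536639/4479138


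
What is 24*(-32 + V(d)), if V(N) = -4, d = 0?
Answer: -864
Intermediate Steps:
24*(-32 + V(d)) = 24*(-32 - 4) = 24*(-36) = -864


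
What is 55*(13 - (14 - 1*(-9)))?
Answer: -550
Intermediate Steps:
55*(13 - (14 - 1*(-9))) = 55*(13 - (14 + 9)) = 55*(13 - 1*23) = 55*(13 - 23) = 55*(-10) = -550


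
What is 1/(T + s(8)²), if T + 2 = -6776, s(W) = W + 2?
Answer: -1/6678 ≈ -0.00014975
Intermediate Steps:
s(W) = 2 + W
T = -6778 (T = -2 - 6776 = -6778)
1/(T + s(8)²) = 1/(-6778 + (2 + 8)²) = 1/(-6778 + 10²) = 1/(-6778 + 100) = 1/(-6678) = -1/6678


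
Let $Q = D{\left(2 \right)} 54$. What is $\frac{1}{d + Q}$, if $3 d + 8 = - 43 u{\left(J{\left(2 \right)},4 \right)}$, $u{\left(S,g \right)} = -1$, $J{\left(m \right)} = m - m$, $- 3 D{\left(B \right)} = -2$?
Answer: $\frac{3}{143} \approx 0.020979$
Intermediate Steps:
$D{\left(B \right)} = \frac{2}{3}$ ($D{\left(B \right)} = \left(- \frac{1}{3}\right) \left(-2\right) = \frac{2}{3}$)
$J{\left(m \right)} = 0$
$Q = 36$ ($Q = \frac{2}{3} \cdot 54 = 36$)
$d = \frac{35}{3}$ ($d = - \frac{8}{3} + \frac{\left(-43\right) \left(-1\right)}{3} = - \frac{8}{3} + \frac{1}{3} \cdot 43 = - \frac{8}{3} + \frac{43}{3} = \frac{35}{3} \approx 11.667$)
$\frac{1}{d + Q} = \frac{1}{\frac{35}{3} + 36} = \frac{1}{\frac{143}{3}} = \frac{3}{143}$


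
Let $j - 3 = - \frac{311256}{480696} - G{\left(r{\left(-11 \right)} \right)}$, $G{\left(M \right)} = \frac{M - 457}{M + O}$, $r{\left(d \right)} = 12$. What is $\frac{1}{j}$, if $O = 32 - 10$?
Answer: $\frac{680986}{10514917} \approx 0.064764$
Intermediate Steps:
$O = 22$ ($O = 32 - 10 = 22$)
$G{\left(M \right)} = \frac{-457 + M}{22 + M}$ ($G{\left(M \right)} = \frac{M - 457}{M + 22} = \frac{-457 + M}{22 + M}$)
$j = \frac{10514917}{680986}$ ($j = 3 - \left(\frac{12969}{20029} + \frac{-457 + 12}{22 + 12}\right) = 3 - \left(\frac{12969}{20029} + \frac{1}{34} \left(-445\right)\right) = 3 - - \frac{8471959}{680986} = 3 + \left(- \frac{12969}{20029} + \frac{445}{34}\right) = 3 + \frac{8471959}{680986} = \frac{10514917}{680986} \approx 15.441$)
$\frac{1}{j} = \frac{1}{\frac{10514917}{680986}} = \frac{680986}{10514917}$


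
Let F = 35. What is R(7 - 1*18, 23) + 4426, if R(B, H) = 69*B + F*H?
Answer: 4472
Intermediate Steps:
R(B, H) = 35*H + 69*B (R(B, H) = 69*B + 35*H = 35*H + 69*B)
R(7 - 1*18, 23) + 4426 = (35*23 + 69*(7 - 1*18)) + 4426 = (805 + 69*(7 - 18)) + 4426 = (805 + 69*(-11)) + 4426 = (805 - 759) + 4426 = 46 + 4426 = 4472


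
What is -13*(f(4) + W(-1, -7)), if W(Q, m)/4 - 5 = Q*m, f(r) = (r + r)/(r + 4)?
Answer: -637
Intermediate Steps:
f(r) = 2*r/(4 + r) (f(r) = (2*r)/(4 + r) = 2*r/(4 + r))
W(Q, m) = 20 + 4*Q*m (W(Q, m) = 20 + 4*(Q*m) = 20 + 4*Q*m)
-13*(f(4) + W(-1, -7)) = -13*(2*4/(4 + 4) + (20 + 4*(-1)*(-7))) = -13*(2*4/8 + (20 + 28)) = -13*(2*4*(⅛) + 48) = -13*(1 + 48) = -13*49 = -637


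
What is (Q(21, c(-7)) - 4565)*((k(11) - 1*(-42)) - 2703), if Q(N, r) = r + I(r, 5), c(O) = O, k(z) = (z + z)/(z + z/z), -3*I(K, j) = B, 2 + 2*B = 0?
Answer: 218822825/18 ≈ 1.2157e+7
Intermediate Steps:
B = -1 (B = -1 + (1/2)*0 = -1 + 0 = -1)
I(K, j) = 1/3 (I(K, j) = -1/3*(-1) = 1/3)
k(z) = 2*z/(1 + z) (k(z) = (2*z)/(z + 1) = (2*z)/(1 + z) = 2*z/(1 + z))
Q(N, r) = 1/3 + r (Q(N, r) = r + 1/3 = 1/3 + r)
(Q(21, c(-7)) - 4565)*((k(11) - 1*(-42)) - 2703) = ((1/3 - 7) - 4565)*((2*11/(1 + 11) - 1*(-42)) - 2703) = (-20/3 - 4565)*((2*11/12 + 42) - 2703) = -13715*((2*11*(1/12) + 42) - 2703)/3 = -13715*((11/6 + 42) - 2703)/3 = -13715*(263/6 - 2703)/3 = -13715/3*(-15955/6) = 218822825/18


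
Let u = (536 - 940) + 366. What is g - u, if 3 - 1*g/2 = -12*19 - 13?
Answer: 526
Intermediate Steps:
u = -38 (u = -404 + 366 = -38)
g = 488 (g = 6 - 2*(-12*19 - 13) = 6 - 2*(-228 - 13) = 6 - 2*(-241) = 6 + 482 = 488)
g - u = 488 - 1*(-38) = 488 + 38 = 526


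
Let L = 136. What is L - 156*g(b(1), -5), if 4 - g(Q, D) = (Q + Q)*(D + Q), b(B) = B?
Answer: -1736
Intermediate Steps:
g(Q, D) = 4 - 2*Q*(D + Q) (g(Q, D) = 4 - (Q + Q)*(D + Q) = 4 - 2*Q*(D + Q))
L - 156*g(b(1), -5) = 136 - 156*(4 - 2*1² - 2*(-5)*1) = 136 - 156*(4 - 2*1 + 10) = 136 - 156*(4 - 2 + 10) = 136 - 156*12 = 136 - 1872 = -1736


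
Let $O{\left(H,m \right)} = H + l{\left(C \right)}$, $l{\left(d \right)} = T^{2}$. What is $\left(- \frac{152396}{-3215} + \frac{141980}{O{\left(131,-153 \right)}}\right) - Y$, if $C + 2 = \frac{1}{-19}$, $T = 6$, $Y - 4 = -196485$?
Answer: $\frac{105973547137}{536905} \approx 1.9738 \cdot 10^{5}$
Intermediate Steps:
$Y = -196481$ ($Y = 4 - 196485 = -196481$)
$C = - \frac{39}{19}$ ($C = -2 + \frac{1}{-19} = -2 - \frac{1}{19} = - \frac{39}{19} \approx -2.0526$)
$l{\left(d \right)} = 36$ ($l{\left(d \right)} = 6^{2} = 36$)
$O{\left(H,m \right)} = 36 + H$ ($O{\left(H,m \right)} = H + 36 = 36 + H$)
$\left(- \frac{152396}{-3215} + \frac{141980}{O{\left(131,-153 \right)}}\right) - Y = \left(- \frac{152396}{-3215} + \frac{141980}{36 + 131}\right) - -196481 = \left(\left(-152396\right) \left(- \frac{1}{3215}\right) + \frac{141980}{167}\right) + 196481 = \left(\frac{152396}{3215} + 141980 \cdot \frac{1}{167}\right) + 196481 = \left(\frac{152396}{3215} + \frac{141980}{167}\right) + 196481 = \frac{481915832}{536905} + 196481 = \frac{105973547137}{536905}$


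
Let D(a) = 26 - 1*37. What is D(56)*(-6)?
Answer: 66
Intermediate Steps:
D(a) = -11 (D(a) = 26 - 37 = -11)
D(56)*(-6) = -11*(-6) = 66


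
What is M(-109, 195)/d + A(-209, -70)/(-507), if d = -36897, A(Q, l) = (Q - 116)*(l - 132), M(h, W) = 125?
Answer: -62111575/479661 ≈ -129.49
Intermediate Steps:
A(Q, l) = (-132 + l)*(-116 + Q) (A(Q, l) = (-116 + Q)*(-132 + l) = (-132 + l)*(-116 + Q))
M(-109, 195)/d + A(-209, -70)/(-507) = 125/(-36897) + (15312 - 132*(-209) - 116*(-70) - 209*(-70))/(-507) = 125*(-1/36897) + (15312 + 27588 + 8120 + 14630)*(-1/507) = -125/36897 + 65650*(-1/507) = -125/36897 - 5050/39 = -62111575/479661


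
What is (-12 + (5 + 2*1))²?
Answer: 25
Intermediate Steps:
(-12 + (5 + 2*1))² = (-12 + (5 + 2))² = (-12 + 7)² = (-5)² = 25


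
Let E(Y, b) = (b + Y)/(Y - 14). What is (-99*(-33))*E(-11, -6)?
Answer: 55539/25 ≈ 2221.6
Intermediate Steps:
E(Y, b) = (Y + b)/(-14 + Y)
(-99*(-33))*E(-11, -6) = (-99*(-33))*((-11 - 6)/(-14 - 11)) = 3267*(-17/(-25)) = 3267*(-1/25*(-17)) = 3267*(17/25) = 55539/25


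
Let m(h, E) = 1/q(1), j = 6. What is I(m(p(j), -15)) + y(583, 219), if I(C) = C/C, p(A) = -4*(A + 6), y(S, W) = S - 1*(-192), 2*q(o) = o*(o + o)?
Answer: 776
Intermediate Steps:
q(o) = o**2 (q(o) = (o*(o + o))/2 = (o*(2*o))/2 = (2*o**2)/2 = o**2)
y(S, W) = 192 + S (y(S, W) = S + 192 = 192 + S)
p(A) = -24 - 4*A (p(A) = -4*(6 + A) = -24 - 4*A)
m(h, E) = 1 (m(h, E) = 1/(1**2) = 1/1 = 1)
I(C) = 1
I(m(p(j), -15)) + y(583, 219) = 1 + (192 + 583) = 1 + 775 = 776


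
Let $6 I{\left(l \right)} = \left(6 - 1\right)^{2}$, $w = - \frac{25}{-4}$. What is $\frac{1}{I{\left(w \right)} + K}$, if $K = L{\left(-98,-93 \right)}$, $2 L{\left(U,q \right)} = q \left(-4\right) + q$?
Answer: $\frac{3}{431} \approx 0.0069606$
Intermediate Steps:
$w = \frac{25}{4}$ ($w = \left(-25\right) \left(- \frac{1}{4}\right) = \frac{25}{4} \approx 6.25$)
$I{\left(l \right)} = \frac{25}{6}$ ($I{\left(l \right)} = \frac{\left(6 - 1\right)^{2}}{6} = \frac{5^{2}}{6} = \frac{1}{6} \cdot 25 = \frac{25}{6}$)
$L{\left(U,q \right)} = - \frac{3 q}{2}$ ($L{\left(U,q \right)} = \frac{q \left(-4\right) + q}{2} = \frac{- 4 q + q}{2} = \frac{\left(-3\right) q}{2} = - \frac{3 q}{2}$)
$K = \frac{279}{2}$ ($K = \left(- \frac{3}{2}\right) \left(-93\right) = \frac{279}{2} \approx 139.5$)
$\frac{1}{I{\left(w \right)} + K} = \frac{1}{\frac{25}{6} + \frac{279}{2}} = \frac{1}{\frac{431}{3}} = \frac{3}{431}$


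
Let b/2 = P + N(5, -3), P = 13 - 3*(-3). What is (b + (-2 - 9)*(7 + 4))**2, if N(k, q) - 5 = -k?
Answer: 5929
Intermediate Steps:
N(k, q) = 5 - k
P = 22 (P = 13 - 1*(-9) = 13 + 9 = 22)
b = 44 (b = 2*(22 + (5 - 1*5)) = 2*(22 + (5 - 5)) = 2*(22 + 0) = 2*22 = 44)
(b + (-2 - 9)*(7 + 4))**2 = (44 + (-2 - 9)*(7 + 4))**2 = (44 - 11*11)**2 = (44 - 121)**2 = (-77)**2 = 5929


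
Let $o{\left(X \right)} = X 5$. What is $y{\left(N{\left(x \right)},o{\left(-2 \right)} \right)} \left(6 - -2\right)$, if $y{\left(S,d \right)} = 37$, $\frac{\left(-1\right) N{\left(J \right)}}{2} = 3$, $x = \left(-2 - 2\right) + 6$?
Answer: $296$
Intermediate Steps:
$o{\left(X \right)} = 5 X$
$x = 2$ ($x = -4 + 6 = 2$)
$N{\left(J \right)} = -6$ ($N{\left(J \right)} = \left(-2\right) 3 = -6$)
$y{\left(N{\left(x \right)},o{\left(-2 \right)} \right)} \left(6 - -2\right) = 37 \left(6 - -2\right) = 37 \left(6 + 2\right) = 37 \cdot 8 = 296$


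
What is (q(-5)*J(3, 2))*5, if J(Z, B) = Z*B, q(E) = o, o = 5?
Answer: 150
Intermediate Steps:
q(E) = 5
J(Z, B) = B*Z
(q(-5)*J(3, 2))*5 = (5*(2*3))*5 = (5*6)*5 = 30*5 = 150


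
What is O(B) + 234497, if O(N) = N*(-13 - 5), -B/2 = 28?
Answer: 235505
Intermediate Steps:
B = -56 (B = -2*28 = -56)
O(N) = -18*N (O(N) = N*(-18) = -18*N)
O(B) + 234497 = -18*(-56) + 234497 = 1008 + 234497 = 235505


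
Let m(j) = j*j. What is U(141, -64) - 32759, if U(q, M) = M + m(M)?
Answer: -28727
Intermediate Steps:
m(j) = j²
U(q, M) = M + M²
U(141, -64) - 32759 = -64*(1 - 64) - 32759 = -64*(-63) - 32759 = 4032 - 32759 = -28727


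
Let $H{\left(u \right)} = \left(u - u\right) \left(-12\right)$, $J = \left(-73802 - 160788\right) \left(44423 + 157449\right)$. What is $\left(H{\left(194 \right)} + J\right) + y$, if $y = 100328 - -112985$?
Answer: $-47356939167$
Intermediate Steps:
$J = -47357152480$ ($J = \left(-234590\right) 201872 = -47357152480$)
$y = 213313$ ($y = 100328 + 112985 = 213313$)
$H{\left(u \right)} = 0$ ($H{\left(u \right)} = 0 \left(-12\right) = 0$)
$\left(H{\left(194 \right)} + J\right) + y = \left(0 - 47357152480\right) + 213313 = -47357152480 + 213313 = -47356939167$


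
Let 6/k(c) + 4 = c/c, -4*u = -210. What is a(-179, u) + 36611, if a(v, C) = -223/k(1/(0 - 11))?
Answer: 73445/2 ≈ 36723.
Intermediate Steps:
u = 105/2 (u = -¼*(-210) = 105/2 ≈ 52.500)
k(c) = -2 (k(c) = 6/(-4 + c/c) = 6/(-4 + 1) = 6/(-3) = 6*(-⅓) = -2)
a(v, C) = 223/2 (a(v, C) = -223/(-2) = -223*(-½) = 223/2)
a(-179, u) + 36611 = 223/2 + 36611 = 73445/2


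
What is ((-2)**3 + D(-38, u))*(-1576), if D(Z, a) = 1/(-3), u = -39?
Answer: 39400/3 ≈ 13133.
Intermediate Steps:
D(Z, a) = -1/3
((-2)**3 + D(-38, u))*(-1576) = ((-2)**3 - 1/3)*(-1576) = (-8 - 1/3)*(-1576) = -25/3*(-1576) = 39400/3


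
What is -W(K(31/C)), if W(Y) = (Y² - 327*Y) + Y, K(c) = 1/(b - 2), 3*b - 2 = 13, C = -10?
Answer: 977/9 ≈ 108.56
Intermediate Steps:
b = 5 (b = ⅔ + (⅓)*13 = ⅔ + 13/3 = 5)
K(c) = ⅓ (K(c) = 1/(5 - 2) = 1/3 = ⅓)
W(Y) = Y² - 326*Y
-W(K(31/C)) = -(-326 + ⅓)/3 = -(-977)/(3*3) = -1*(-977/9) = 977/9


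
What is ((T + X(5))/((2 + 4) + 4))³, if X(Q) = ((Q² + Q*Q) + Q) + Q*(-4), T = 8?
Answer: 79507/1000 ≈ 79.507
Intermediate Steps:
X(Q) = -3*Q + 2*Q² (X(Q) = ((Q² + Q²) + Q) - 4*Q = (2*Q² + Q) - 4*Q = (Q + 2*Q²) - 4*Q = -3*Q + 2*Q²)
((T + X(5))/((2 + 4) + 4))³ = ((8 + 5*(-3 + 2*5))/((2 + 4) + 4))³ = ((8 + 5*(-3 + 10))/(6 + 4))³ = ((8 + 5*7)/10)³ = ((8 + 35)*(⅒))³ = (43*(⅒))³ = (43/10)³ = 79507/1000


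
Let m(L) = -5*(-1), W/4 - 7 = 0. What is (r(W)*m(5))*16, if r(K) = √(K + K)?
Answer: 160*√14 ≈ 598.67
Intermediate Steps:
W = 28 (W = 28 + 4*0 = 28 + 0 = 28)
r(K) = √2*√K (r(K) = √(2*K) = √2*√K)
m(L) = 5
(r(W)*m(5))*16 = ((√2*√28)*5)*16 = ((√2*(2*√7))*5)*16 = ((2*√14)*5)*16 = (10*√14)*16 = 160*√14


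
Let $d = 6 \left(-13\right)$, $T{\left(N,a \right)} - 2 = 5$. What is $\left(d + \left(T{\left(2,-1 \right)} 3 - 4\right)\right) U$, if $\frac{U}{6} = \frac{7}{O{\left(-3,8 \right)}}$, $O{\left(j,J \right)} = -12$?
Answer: $\frac{427}{2} \approx 213.5$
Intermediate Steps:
$T{\left(N,a \right)} = 7$ ($T{\left(N,a \right)} = 2 + 5 = 7$)
$d = -78$
$U = - \frac{7}{2}$ ($U = 6 \frac{7}{-12} = 6 \cdot 7 \left(- \frac{1}{12}\right) = 6 \left(- \frac{7}{12}\right) = - \frac{7}{2} \approx -3.5$)
$\left(d + \left(T{\left(2,-1 \right)} 3 - 4\right)\right) U = \left(-78 + \left(7 \cdot 3 - 4\right)\right) \left(- \frac{7}{2}\right) = \left(-78 + \left(21 - 4\right)\right) \left(- \frac{7}{2}\right) = \left(-78 + 17\right) \left(- \frac{7}{2}\right) = \left(-61\right) \left(- \frac{7}{2}\right) = \frac{427}{2}$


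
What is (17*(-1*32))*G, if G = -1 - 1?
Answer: 1088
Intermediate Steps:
G = -2
(17*(-1*32))*G = (17*(-1*32))*(-2) = (17*(-32))*(-2) = -544*(-2) = 1088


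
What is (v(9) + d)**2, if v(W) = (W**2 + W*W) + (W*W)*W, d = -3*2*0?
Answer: 793881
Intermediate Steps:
d = 0 (d = -6*0 = 0)
v(W) = W**3 + 2*W**2 (v(W) = (W**2 + W**2) + W**2*W = 2*W**2 + W**3 = W**3 + 2*W**2)
(v(9) + d)**2 = (9**2*(2 + 9) + 0)**2 = (81*11 + 0)**2 = (891 + 0)**2 = 891**2 = 793881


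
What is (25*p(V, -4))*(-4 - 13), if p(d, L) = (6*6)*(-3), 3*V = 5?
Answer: 45900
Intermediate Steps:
V = 5/3 (V = (⅓)*5 = 5/3 ≈ 1.6667)
p(d, L) = -108 (p(d, L) = 36*(-3) = -108)
(25*p(V, -4))*(-4 - 13) = (25*(-108))*(-4 - 13) = -2700*(-17) = 45900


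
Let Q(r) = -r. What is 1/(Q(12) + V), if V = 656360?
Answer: 1/656348 ≈ 1.5236e-6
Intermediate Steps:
1/(Q(12) + V) = 1/(-1*12 + 656360) = 1/(-12 + 656360) = 1/656348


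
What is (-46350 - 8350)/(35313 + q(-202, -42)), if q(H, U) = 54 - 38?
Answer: -54700/35329 ≈ -1.5483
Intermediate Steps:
q(H, U) = 16
(-46350 - 8350)/(35313 + q(-202, -42)) = (-46350 - 8350)/(35313 + 16) = -54700/35329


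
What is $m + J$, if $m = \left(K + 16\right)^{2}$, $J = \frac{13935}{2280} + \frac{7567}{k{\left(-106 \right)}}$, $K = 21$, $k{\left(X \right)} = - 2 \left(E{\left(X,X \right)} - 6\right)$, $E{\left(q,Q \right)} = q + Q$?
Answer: $\frac{23070399}{16568} \approx 1392.5$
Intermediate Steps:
$E{\left(q,Q \right)} = Q + q$
$k{\left(X \right)} = 12 - 4 X$ ($k{\left(X \right)} = - 2 \left(\left(X + X\right) - 6\right) = - 2 \left(2 X - 6\right) = - 2 \left(-6 + 2 X\right) = 12 - 4 X$)
$J = \frac{388807}{16568}$ ($J = \frac{13935}{2280} + \frac{7567}{12 - -424} = 13935 \cdot \frac{1}{2280} + \frac{7567}{12 + 424} = \frac{929}{152} + \frac{7567}{436} = \frac{388807}{16568} \approx 23.467$)
$m = 1369$ ($m = \left(21 + 16\right)^{2} = 37^{2} = 1369$)
$m + J = 1369 + \frac{388807}{16568} = \frac{23070399}{16568}$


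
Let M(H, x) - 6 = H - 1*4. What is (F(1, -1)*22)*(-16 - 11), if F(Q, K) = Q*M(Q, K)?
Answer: -1782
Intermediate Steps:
M(H, x) = 2 + H (M(H, x) = 6 + (H - 1*4) = 6 + (H - 4) = 6 + (-4 + H) = 2 + H)
F(Q, K) = Q*(2 + Q)
(F(1, -1)*22)*(-16 - 11) = ((1*(2 + 1))*22)*(-16 - 11) = ((1*3)*22)*(-27) = (3*22)*(-27) = 66*(-27) = -1782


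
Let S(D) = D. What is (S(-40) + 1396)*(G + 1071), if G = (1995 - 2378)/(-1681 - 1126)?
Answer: 4077058080/2807 ≈ 1.4525e+6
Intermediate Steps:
G = 383/2807 (G = -383/(-2807) = -383*(-1/2807) = 383/2807 ≈ 0.13644)
(S(-40) + 1396)*(G + 1071) = (-40 + 1396)*(383/2807 + 1071) = 1356*(3006680/2807) = 4077058080/2807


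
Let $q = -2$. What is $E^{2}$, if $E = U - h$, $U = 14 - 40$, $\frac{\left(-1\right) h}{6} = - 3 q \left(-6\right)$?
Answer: $58564$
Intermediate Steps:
$h = 216$ ($h = - 6 \left(-3\right) \left(-2\right) \left(-6\right) = - 6 \cdot 6 \left(-6\right) = \left(-6\right) \left(-36\right) = 216$)
$U = -26$
$E = -242$ ($E = -26 - 216 = -242$)
$E^{2} = \left(-242\right)^{2} = 58564$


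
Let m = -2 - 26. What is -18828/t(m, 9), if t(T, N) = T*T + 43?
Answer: -18828/827 ≈ -22.767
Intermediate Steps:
m = -28
t(T, N) = 43 + T**2 (t(T, N) = T**2 + 43 = 43 + T**2)
-18828/t(m, 9) = -18828/(43 + (-28)**2) = -18828/(43 + 784) = -18828/827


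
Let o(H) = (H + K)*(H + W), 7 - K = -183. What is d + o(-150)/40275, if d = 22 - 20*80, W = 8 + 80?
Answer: -12711286/8055 ≈ -1578.1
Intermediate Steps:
W = 88
K = 190 (K = 7 - 1*(-183) = 7 + 183 = 190)
o(H) = (88 + H)*(190 + H) (o(H) = (H + 190)*(H + 88) = (190 + H)*(88 + H) = (88 + H)*(190 + H))
d = -1578 (d = 22 - 1600 = -1578)
d + o(-150)/40275 = -1578 + (16720 + (-150)**2 + 278*(-150))/40275 = -1578 + (16720 + 22500 - 41700)*(1/40275) = -1578 - 2480*1/40275 = -1578 - 496/8055 = -12711286/8055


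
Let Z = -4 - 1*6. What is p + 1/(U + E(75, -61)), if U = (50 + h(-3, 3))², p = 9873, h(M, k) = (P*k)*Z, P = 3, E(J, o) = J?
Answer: 16537276/1675 ≈ 9873.0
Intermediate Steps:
Z = -10 (Z = -4 - 6 = -10)
h(M, k) = -30*k (h(M, k) = (3*k)*(-10) = -30*k)
U = 1600 (U = (50 - 30*3)² = (50 - 90)² = (-40)² = 1600)
p + 1/(U + E(75, -61)) = 9873 + 1/(1600 + 75) = 9873 + 1/1675 = 16537276/1675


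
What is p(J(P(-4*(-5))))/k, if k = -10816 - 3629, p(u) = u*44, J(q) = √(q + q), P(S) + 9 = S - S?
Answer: -44*I*√2/4815 ≈ -0.012923*I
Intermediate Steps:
P(S) = -9 (P(S) = -9 + (S - S) = -9 + 0 = -9)
J(q) = √2*√q (J(q) = √(2*q) = √2*√q)
p(u) = 44*u
k = -14445
p(J(P(-4*(-5))))/k = (44*(√2*√(-9)))/(-14445) = (44*(√2*(3*I)))*(-1/14445) = (44*(3*I*√2))*(-1/14445) = (132*I*√2)*(-1/14445) = -44*I*√2/4815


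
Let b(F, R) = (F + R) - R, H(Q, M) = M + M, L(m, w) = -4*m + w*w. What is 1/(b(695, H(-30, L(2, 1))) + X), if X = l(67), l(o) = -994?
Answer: -1/299 ≈ -0.0033445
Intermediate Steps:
L(m, w) = w² - 4*m (L(m, w) = -4*m + w² = w² - 4*m)
H(Q, M) = 2*M
b(F, R) = F
X = -994
1/(b(695, H(-30, L(2, 1))) + X) = 1/(695 - 994) = 1/(-299) = -1/299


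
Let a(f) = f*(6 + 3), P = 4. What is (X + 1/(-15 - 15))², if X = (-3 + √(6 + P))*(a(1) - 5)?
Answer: 274321/900 - 1444*√10/15 ≈ 0.37918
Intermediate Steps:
a(f) = 9*f (a(f) = f*9 = 9*f)
X = -12 + 4*√10 (X = (-3 + √(6 + 4))*(9*1 - 5) = (-3 + √10)*(9 - 5) = (-3 + √10)*4 = -12 + 4*√10 ≈ 0.64911)
(X + 1/(-15 - 15))² = ((-12 + 4*√10) + 1/(-15 - 15))² = ((-12 + 4*√10) + 1/(-30))² = ((-12 + 4*√10) - 1/30)² = (-361/30 + 4*√10)²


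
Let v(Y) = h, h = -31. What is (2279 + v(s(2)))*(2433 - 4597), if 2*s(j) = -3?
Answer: -4864672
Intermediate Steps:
s(j) = -3/2 (s(j) = (½)*(-3) = -3/2)
v(Y) = -31
(2279 + v(s(2)))*(2433 - 4597) = (2279 - 31)*(2433 - 4597) = 2248*(-2164) = -4864672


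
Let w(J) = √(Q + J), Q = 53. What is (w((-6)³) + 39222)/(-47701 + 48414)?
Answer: 39222/713 + I*√163/713 ≈ 55.01 + 0.017906*I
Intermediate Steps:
w(J) = √(53 + J)
(w((-6)³) + 39222)/(-47701 + 48414) = (√(53 + (-6)³) + 39222)/(-47701 + 48414) = (√(53 - 216) + 39222)/713 = (√(-163) + 39222)*(1/713) = (I*√163 + 39222)*(1/713) = (39222 + I*√163)*(1/713) = 39222/713 + I*√163/713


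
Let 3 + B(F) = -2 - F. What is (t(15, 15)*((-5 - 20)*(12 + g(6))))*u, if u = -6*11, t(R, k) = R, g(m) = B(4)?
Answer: 74250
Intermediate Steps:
B(F) = -5 - F (B(F) = -3 + (-2 - F) = -5 - F)
g(m) = -9 (g(m) = -5 - 1*4 = -5 - 4 = -9)
u = -66
(t(15, 15)*((-5 - 20)*(12 + g(6))))*u = (15*((-5 - 20)*(12 - 9)))*(-66) = (15*(-25*3))*(-66) = (15*(-75))*(-66) = -1125*(-66) = 74250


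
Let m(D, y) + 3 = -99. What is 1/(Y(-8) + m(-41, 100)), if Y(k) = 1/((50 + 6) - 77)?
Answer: -21/2143 ≈ -0.0097993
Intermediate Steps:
Y(k) = -1/21 (Y(k) = 1/(56 - 77) = 1/(-21) = -1/21)
m(D, y) = -102 (m(D, y) = -3 - 99 = -102)
1/(Y(-8) + m(-41, 100)) = 1/(-1/21 - 102) = 1/(-2143/21) = -21/2143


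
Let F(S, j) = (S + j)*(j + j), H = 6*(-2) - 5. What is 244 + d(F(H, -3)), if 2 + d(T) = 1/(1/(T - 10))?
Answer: 352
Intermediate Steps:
H = -17 (H = -12 - 5 = -17)
F(S, j) = 2*j*(S + j) (F(S, j) = (S + j)*(2*j) = 2*j*(S + j))
d(T) = -12 + T (d(T) = -2 + 1/(1/(T - 10)) = -2 + 1/(1/(-10 + T)) = -2 + (-10 + T) = -12 + T)
244 + d(F(H, -3)) = 244 + (-12 + 2*(-3)*(-17 - 3)) = 244 + (-12 + 2*(-3)*(-20)) = 244 + (-12 + 120) = 244 + 108 = 352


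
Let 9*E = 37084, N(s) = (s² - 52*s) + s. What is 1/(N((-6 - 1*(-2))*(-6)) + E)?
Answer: 9/31252 ≈ 0.00028798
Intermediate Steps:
N(s) = s² - 51*s
E = 37084/9 (E = (⅑)*37084 = 37084/9 ≈ 4120.4)
1/(N((-6 - 1*(-2))*(-6)) + E) = 1/(((-6 - 1*(-2))*(-6))*(-51 + (-6 - 1*(-2))*(-6)) + 37084/9) = 1/(((-6 + 2)*(-6))*(-51 + (-6 + 2)*(-6)) + 37084/9) = 1/((-4*(-6))*(-51 - 4*(-6)) + 37084/9) = 1/(24*(-51 + 24) + 37084/9) = 1/(24*(-27) + 37084/9) = 1/(-648 + 37084/9) = 1/(31252/9) = 9/31252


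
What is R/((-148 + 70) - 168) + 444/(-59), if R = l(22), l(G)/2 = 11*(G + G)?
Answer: -83168/7257 ≈ -11.460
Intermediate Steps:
l(G) = 44*G (l(G) = 2*(11*(G + G)) = 2*(11*(2*G)) = 2*(22*G) = 44*G)
R = 968 (R = 44*22 = 968)
R/((-148 + 70) - 168) + 444/(-59) = 968/((-148 + 70) - 168) + 444/(-59) = 968/(-78 - 168) + 444*(-1/59) = 968/(-246) - 444/59 = 968*(-1/246) - 444/59 = -484/123 - 444/59 = -83168/7257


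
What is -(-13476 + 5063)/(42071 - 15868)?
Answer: 8413/26203 ≈ 0.32107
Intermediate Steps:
-(-13476 + 5063)/(42071 - 15868) = -(-8413)/26203 = -1*(-8413/26203) = 8413/26203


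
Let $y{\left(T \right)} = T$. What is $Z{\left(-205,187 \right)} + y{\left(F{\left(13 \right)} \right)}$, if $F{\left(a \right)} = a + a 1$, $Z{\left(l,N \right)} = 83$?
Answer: $109$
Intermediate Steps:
$F{\left(a \right)} = 2 a$ ($F{\left(a \right)} = a + a = 2 a$)
$Z{\left(-205,187 \right)} + y{\left(F{\left(13 \right)} \right)} = 83 + 2 \cdot 13 = 83 + 26 = 109$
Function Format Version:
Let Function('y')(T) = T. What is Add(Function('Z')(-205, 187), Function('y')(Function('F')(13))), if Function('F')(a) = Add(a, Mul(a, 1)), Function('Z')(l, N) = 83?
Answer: 109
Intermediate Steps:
Function('F')(a) = Mul(2, a) (Function('F')(a) = Add(a, a) = Mul(2, a))
Add(Function('Z')(-205, 187), Function('y')(Function('F')(13))) = Add(83, Mul(2, 13)) = Add(83, 26) = 109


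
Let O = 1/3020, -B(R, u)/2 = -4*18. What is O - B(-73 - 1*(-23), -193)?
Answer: -434879/3020 ≈ -144.00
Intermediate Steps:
B(R, u) = 144 (B(R, u) = -(-8)*18 = -2*(-72) = 144)
O = 1/3020 ≈ 0.00033113
O - B(-73 - 1*(-23), -193) = 1/3020 - 1*144 = 1/3020 - 144 = -434879/3020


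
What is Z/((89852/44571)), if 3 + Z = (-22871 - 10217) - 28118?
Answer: -2728146339/89852 ≈ -30363.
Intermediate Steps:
Z = -61209 (Z = -3 + ((-22871 - 10217) - 28118) = -3 + (-33088 - 28118) = -3 - 61206 = -61209)
Z/((89852/44571)) = -61209/(89852/44571) = -61209/(89852*(1/44571)) = -61209/89852/44571 = -61209*44571/89852 = -2728146339/89852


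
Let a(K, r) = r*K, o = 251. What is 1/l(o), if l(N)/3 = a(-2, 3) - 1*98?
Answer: -1/312 ≈ -0.0032051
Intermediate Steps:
a(K, r) = K*r
l(N) = -312 (l(N) = 3*(-2*3 - 1*98) = 3*(-6 - 98) = 3*(-104) = -312)
1/l(o) = 1/(-312) = -1/312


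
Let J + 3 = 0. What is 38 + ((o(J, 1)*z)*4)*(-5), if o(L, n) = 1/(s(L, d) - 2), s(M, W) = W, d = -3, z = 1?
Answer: 42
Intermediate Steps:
J = -3 (J = -3 + 0 = -3)
o(L, n) = -⅕ (o(L, n) = 1/(-3 - 2) = 1/(-5) = -⅕)
38 + ((o(J, 1)*z)*4)*(-5) = 38 + (-⅕*1*4)*(-5) = 38 - ⅕*4*(-5) = 38 - ⅘*(-5) = 38 + 4 = 42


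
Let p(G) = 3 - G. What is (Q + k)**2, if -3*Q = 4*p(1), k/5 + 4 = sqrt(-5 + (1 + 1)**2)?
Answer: 4399/9 - 680*I/3 ≈ 488.78 - 226.67*I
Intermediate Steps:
k = -20 + 5*I (k = -20 + 5*sqrt(-5 + (1 + 1)**2) = -20 + 5*sqrt(-5 + 2**2) = -20 + 5*sqrt(-5 + 4) = -20 + 5*sqrt(-1) = -20 + 5*I ≈ -20.0 + 5.0*I)
Q = -8/3 (Q = -4*(3 - 1*1)/3 = -4*(3 - 1)/3 = -4*2/3 = -1/3*8 = -8/3 ≈ -2.6667)
(Q + k)**2 = (-8/3 + (-20 + 5*I))**2 = (-68/3 + 5*I)**2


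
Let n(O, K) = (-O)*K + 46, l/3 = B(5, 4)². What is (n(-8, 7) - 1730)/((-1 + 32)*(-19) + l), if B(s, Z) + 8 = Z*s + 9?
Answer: -814/367 ≈ -2.2180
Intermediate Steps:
B(s, Z) = 1 + Z*s (B(s, Z) = -8 + (Z*s + 9) = -8 + (9 + Z*s) = 1 + Z*s)
l = 1323 (l = 3*(1 + 4*5)² = 3*(1 + 20)² = 3*21² = 3*441 = 1323)
n(O, K) = 46 - K*O (n(O, K) = -K*O + 46 = 46 - K*O)
(n(-8, 7) - 1730)/((-1 + 32)*(-19) + l) = ((46 - 1*7*(-8)) - 1730)/((-1 + 32)*(-19) + 1323) = ((46 + 56) - 1730)/(31*(-19) + 1323) = (102 - 1730)/(-589 + 1323) = -1628/734 = -1628*1/734 = -814/367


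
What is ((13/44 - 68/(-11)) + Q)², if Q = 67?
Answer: 10452289/1936 ≈ 5398.9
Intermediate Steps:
((13/44 - 68/(-11)) + Q)² = ((13/44 - 68/(-11)) + 67)² = ((13*(1/44) - 68*(-1/11)) + 67)² = ((13/44 + 68/11) + 67)² = (285/44 + 67)² = (3233/44)² = 10452289/1936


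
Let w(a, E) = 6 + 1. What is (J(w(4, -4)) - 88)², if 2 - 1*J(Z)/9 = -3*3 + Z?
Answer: 2704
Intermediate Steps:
w(a, E) = 7
J(Z) = 99 - 9*Z (J(Z) = 18 - 9*(-3*3 + Z) = 18 - 9*(-9 + Z) = 18 + (81 - 9*Z) = 99 - 9*Z)
(J(w(4, -4)) - 88)² = ((99 - 9*7) - 88)² = ((99 - 63) - 88)² = (36 - 88)² = (-52)² = 2704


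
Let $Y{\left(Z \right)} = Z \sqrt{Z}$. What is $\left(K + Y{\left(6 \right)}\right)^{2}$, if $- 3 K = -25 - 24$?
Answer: $\frac{4345}{9} + 196 \sqrt{6} \approx 962.88$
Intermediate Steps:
$Y{\left(Z \right)} = Z^{\frac{3}{2}}$
$K = \frac{49}{3}$ ($K = - \frac{-25 - 24}{3} = \left(- \frac{1}{3}\right) \left(-49\right) = \frac{49}{3} \approx 16.333$)
$\left(K + Y{\left(6 \right)}\right)^{2} = \left(\frac{49}{3} + 6^{\frac{3}{2}}\right)^{2} = \left(\frac{49}{3} + 6 \sqrt{6}\right)^{2}$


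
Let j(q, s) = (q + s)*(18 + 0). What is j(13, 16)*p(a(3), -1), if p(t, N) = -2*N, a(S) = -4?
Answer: 1044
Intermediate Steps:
j(q, s) = 18*q + 18*s (j(q, s) = (q + s)*18 = 18*q + 18*s)
j(13, 16)*p(a(3), -1) = (18*13 + 18*16)*(-2*(-1)) = (234 + 288)*2 = 522*2 = 1044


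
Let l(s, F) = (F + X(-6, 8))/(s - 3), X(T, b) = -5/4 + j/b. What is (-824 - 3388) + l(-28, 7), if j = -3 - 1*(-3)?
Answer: -522311/124 ≈ -4212.2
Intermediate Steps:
j = 0 (j = -3 + 3 = 0)
X(T, b) = -5/4 (X(T, b) = -5/4 + 0/b = -5*1/4 + 0 = -5/4 + 0 = -5/4)
l(s, F) = (-5/4 + F)/(-3 + s) (l(s, F) = (F - 5/4)/(s - 3) = (-5/4 + F)/(-3 + s))
(-824 - 3388) + l(-28, 7) = (-824 - 3388) + (-5/4 + 7)/(-3 - 28) = -4212 + (23/4)/(-31) = -4212 - 1/31*23/4 = -4212 - 23/124 = -522311/124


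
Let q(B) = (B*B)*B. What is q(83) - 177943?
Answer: 393844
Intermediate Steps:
q(B) = B³ (q(B) = B²*B = B³)
q(83) - 177943 = 83³ - 177943 = 571787 - 177943 = 393844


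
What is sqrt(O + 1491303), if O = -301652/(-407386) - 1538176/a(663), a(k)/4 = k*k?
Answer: sqrt(555071639398446500321)/19292637 ≈ 1221.2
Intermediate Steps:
a(k) = 4*k**2 (a(k) = 4*(k*k) = 4*k**2)
O = -12030486998/89537128317 (O = -301652/(-407386) - 1538176/(4*663**2) = -301652*(-1/407386) - 1538176/(4*439569) = 150826/203693 - 1538176/1758276 = 150826/203693 - 1538176*1/1758276 = 150826/203693 - 384544/439569 = -12030486998/89537128317 ≈ -0.13436)
sqrt(O + 1491303) = sqrt(-12030486998/89537128317 + 1491303) = sqrt(133526976040040053/89537128317) = sqrt(555071639398446500321)/19292637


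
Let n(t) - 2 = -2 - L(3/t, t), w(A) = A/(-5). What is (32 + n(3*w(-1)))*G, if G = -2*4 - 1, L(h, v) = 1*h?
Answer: -243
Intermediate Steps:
w(A) = -A/5 (w(A) = A*(-⅕) = -A/5)
L(h, v) = h
G = -9 (G = -8 - 1 = -9)
n(t) = -3/t (n(t) = 2 + (-2 - 3/t) = -3/t)
(32 + n(3*w(-1)))*G = (32 - 3/(3*(-⅕*(-1))))*(-9) = (32 - 3/(3*(⅕)))*(-9) = (32 - 3/⅗)*(-9) = (32 - 3*5/3)*(-9) = (32 - 5)*(-9) = 27*(-9) = -243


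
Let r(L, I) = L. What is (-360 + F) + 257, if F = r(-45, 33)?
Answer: -148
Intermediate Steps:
F = -45
(-360 + F) + 257 = (-360 - 45) + 257 = -405 + 257 = -148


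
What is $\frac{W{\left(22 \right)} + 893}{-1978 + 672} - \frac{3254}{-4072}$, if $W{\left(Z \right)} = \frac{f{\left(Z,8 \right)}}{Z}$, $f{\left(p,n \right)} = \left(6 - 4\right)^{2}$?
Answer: $\frac{1684891}{14624588} \approx 0.11521$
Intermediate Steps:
$f{\left(p,n \right)} = 4$ ($f{\left(p,n \right)} = 2^{2} = 4$)
$W{\left(Z \right)} = \frac{4}{Z}$
$\frac{W{\left(22 \right)} + 893}{-1978 + 672} - \frac{3254}{-4072} = \frac{\frac{4}{22} + 893}{-1978 + 672} - \frac{3254}{-4072} = \frac{4 \cdot \frac{1}{22} + 893}{-1306} - - \frac{1627}{2036} = \left(\frac{2}{11} + 893\right) \left(- \frac{1}{1306}\right) + \frac{1627}{2036} = \frac{9825}{11} \left(- \frac{1}{1306}\right) + \frac{1627}{2036} = - \frac{9825}{14366} + \frac{1627}{2036} = \frac{1684891}{14624588}$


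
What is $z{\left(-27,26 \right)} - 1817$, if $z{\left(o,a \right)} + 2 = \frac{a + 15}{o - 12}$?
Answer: $- \frac{70982}{39} \approx -1820.1$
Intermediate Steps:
$z{\left(o,a \right)} = -2 + \frac{15 + a}{-12 + o}$ ($z{\left(o,a \right)} = -2 + \frac{a + 15}{o - 12} = -2 + \frac{15 + a}{-12 + o}$)
$z{\left(-27,26 \right)} - 1817 = \frac{39 + 26 - -54}{-12 - 27} - 1817 = \frac{39 + 26 + 54}{-39} - 1817 = \left(- \frac{1}{39}\right) 119 - 1817 = - \frac{119}{39} - 1817 = - \frac{70982}{39}$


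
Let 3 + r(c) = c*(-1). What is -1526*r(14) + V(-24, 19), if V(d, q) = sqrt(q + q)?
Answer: 25942 + sqrt(38) ≈ 25948.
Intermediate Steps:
V(d, q) = sqrt(2)*sqrt(q) (V(d, q) = sqrt(2*q) = sqrt(2)*sqrt(q))
r(c) = -3 - c (r(c) = -3 + c*(-1) = -3 - c)
-1526*r(14) + V(-24, 19) = -1526*(-3 - 1*14) + sqrt(2)*sqrt(19) = -1526*(-3 - 14) + sqrt(38) = -1526*(-17) + sqrt(38) = 25942 + sqrt(38)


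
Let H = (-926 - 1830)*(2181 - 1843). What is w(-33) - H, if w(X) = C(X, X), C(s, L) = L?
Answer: 931495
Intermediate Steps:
w(X) = X
H = -931528 (H = -2756*338 = -931528)
w(-33) - H = -33 - 1*(-931528) = -33 + 931528 = 931495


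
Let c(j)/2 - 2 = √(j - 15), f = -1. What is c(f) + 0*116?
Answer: 4 + 8*I ≈ 4.0 + 8.0*I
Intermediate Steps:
c(j) = 4 + 2*√(-15 + j) (c(j) = 4 + 2*√(j - 15) = 4 + 2*√(-15 + j))
c(f) + 0*116 = (4 + 2*√(-15 - 1)) + 0*116 = (4 + 2*√(-16)) + 0 = (4 + 2*(4*I)) + 0 = (4 + 8*I) + 0 = 4 + 8*I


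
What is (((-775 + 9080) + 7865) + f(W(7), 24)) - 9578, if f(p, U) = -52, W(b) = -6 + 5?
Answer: 6540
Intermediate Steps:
W(b) = -1
(((-775 + 9080) + 7865) + f(W(7), 24)) - 9578 = (((-775 + 9080) + 7865) - 52) - 9578 = ((8305 + 7865) - 52) - 9578 = (16170 - 52) - 9578 = 16118 - 9578 = 6540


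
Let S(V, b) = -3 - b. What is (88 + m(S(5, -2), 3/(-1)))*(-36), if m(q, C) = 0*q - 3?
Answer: -3060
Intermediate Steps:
m(q, C) = -3 (m(q, C) = 0 - 3 = -3)
(88 + m(S(5, -2), 3/(-1)))*(-36) = (88 - 3)*(-36) = 85*(-36) = -3060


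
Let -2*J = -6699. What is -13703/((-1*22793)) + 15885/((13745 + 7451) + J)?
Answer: 1396827583/1118931163 ≈ 1.2484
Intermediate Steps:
J = 6699/2 (J = -½*(-6699) = 6699/2 ≈ 3349.5)
-13703/((-1*22793)) + 15885/((13745 + 7451) + J) = -13703/((-1*22793)) + 15885/((13745 + 7451) + 6699/2) = -13703/(-22793) + 15885/(21196 + 6699/2) = -13703*(-1/22793) + 15885/(49091/2) = 13703/22793 + 15885*(2/49091) = 13703/22793 + 31770/49091 = 1396827583/1118931163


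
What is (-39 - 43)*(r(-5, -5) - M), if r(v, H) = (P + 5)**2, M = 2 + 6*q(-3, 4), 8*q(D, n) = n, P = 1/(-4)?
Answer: -11521/8 ≈ -1440.1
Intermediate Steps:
P = -1/4 ≈ -0.25000
q(D, n) = n/8
M = 5 (M = 2 + 6*((1/8)*4) = 2 + 6*(1/2) = 2 + 3 = 5)
r(v, H) = 361/16 (r(v, H) = (-1/4 + 5)**2 = (19/4)**2 = 361/16)
(-39 - 43)*(r(-5, -5) - M) = (-39 - 43)*(361/16 - 1*5) = -82*(361/16 - 5) = -82*281/16 = -11521/8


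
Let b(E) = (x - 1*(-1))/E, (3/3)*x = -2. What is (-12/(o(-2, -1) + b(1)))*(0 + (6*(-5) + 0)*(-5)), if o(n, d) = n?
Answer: 600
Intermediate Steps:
x = -2
b(E) = -1/E (b(E) = (-2 - 1*(-1))/E = (-2 + 1)/E = -1/E)
(-12/(o(-2, -1) + b(1)))*(0 + (6*(-5) + 0)*(-5)) = (-12/(-2 - 1/1))*(0 + (6*(-5) + 0)*(-5)) = (-12/(-2 - 1*1))*(0 + (-30 + 0)*(-5)) = (-12/(-2 - 1))*(0 - 30*(-5)) = (-12/(-3))*(0 + 150) = -⅓*(-12)*150 = 4*150 = 600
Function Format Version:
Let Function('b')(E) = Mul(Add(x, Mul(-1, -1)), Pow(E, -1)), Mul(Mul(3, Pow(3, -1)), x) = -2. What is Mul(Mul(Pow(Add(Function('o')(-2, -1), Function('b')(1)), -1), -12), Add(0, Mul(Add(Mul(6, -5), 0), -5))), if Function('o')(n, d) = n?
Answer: 600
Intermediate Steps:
x = -2
Function('b')(E) = Mul(-1, Pow(E, -1)) (Function('b')(E) = Mul(Add(-2, Mul(-1, -1)), Pow(E, -1)) = Mul(Add(-2, 1), Pow(E, -1)) = Mul(-1, Pow(E, -1)))
Mul(Mul(Pow(Add(Function('o')(-2, -1), Function('b')(1)), -1), -12), Add(0, Mul(Add(Mul(6, -5), 0), -5))) = Mul(Mul(Pow(Add(-2, Mul(-1, Pow(1, -1))), -1), -12), Add(0, Mul(Add(Mul(6, -5), 0), -5))) = Mul(Mul(Pow(Add(-2, Mul(-1, 1)), -1), -12), Add(0, Mul(Add(-30, 0), -5))) = Mul(Mul(Pow(Add(-2, -1), -1), -12), Add(0, Mul(-30, -5))) = Mul(Mul(Pow(-3, -1), -12), Add(0, 150)) = Mul(Mul(Rational(-1, 3), -12), 150) = Mul(4, 150) = 600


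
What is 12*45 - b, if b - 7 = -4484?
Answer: 5017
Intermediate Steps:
b = -4477 (b = 7 - 4484 = -4477)
12*45 - b = 12*45 - 1*(-4477) = 540 + 4477 = 5017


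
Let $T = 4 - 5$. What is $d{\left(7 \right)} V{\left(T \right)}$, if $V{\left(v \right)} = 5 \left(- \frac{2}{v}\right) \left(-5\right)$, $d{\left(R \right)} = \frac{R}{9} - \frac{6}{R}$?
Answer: $\frac{250}{63} \approx 3.9683$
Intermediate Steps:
$d{\left(R \right)} = - \frac{6}{R} + \frac{R}{9}$ ($d{\left(R \right)} = R \frac{1}{9} - \frac{6}{R} = \frac{R}{9} - \frac{6}{R} = - \frac{6}{R} + \frac{R}{9}$)
$T = -1$
$V{\left(v \right)} = \frac{50}{v}$ ($V{\left(v \right)} = - \frac{10}{v} \left(-5\right) = \frac{50}{v}$)
$d{\left(7 \right)} V{\left(T \right)} = \left(- \frac{6}{7} + \frac{1}{9} \cdot 7\right) \frac{50}{-1} = \left(\left(-6\right) \frac{1}{7} + \frac{7}{9}\right) 50 \left(-1\right) = \left(- \frac{6}{7} + \frac{7}{9}\right) \left(-50\right) = \left(- \frac{5}{63}\right) \left(-50\right) = \frac{250}{63}$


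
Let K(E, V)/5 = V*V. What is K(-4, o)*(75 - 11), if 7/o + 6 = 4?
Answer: 3920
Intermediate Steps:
o = -7/2 (o = 7/(-6 + 4) = 7/(-2) = 7*(-½) = -7/2 ≈ -3.5000)
K(E, V) = 5*V² (K(E, V) = 5*(V*V) = 5*V²)
K(-4, o)*(75 - 11) = (5*(-7/2)²)*(75 - 11) = (5*(49/4))*64 = (245/4)*64 = 3920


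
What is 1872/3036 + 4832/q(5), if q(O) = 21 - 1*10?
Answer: 111292/253 ≈ 439.89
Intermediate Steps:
q(O) = 11 (q(O) = 21 - 10 = 11)
1872/3036 + 4832/q(5) = 1872/3036 + 4832/11 = 1872*(1/3036) + 4832*(1/11) = 156/253 + 4832/11 = 111292/253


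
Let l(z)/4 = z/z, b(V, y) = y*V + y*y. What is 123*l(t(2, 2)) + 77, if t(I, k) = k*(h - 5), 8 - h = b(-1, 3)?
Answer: 569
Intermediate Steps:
b(V, y) = y² + V*y (b(V, y) = V*y + y² = y² + V*y)
h = 2 (h = 8 - 3*(-1 + 3) = 8 - 3*2 = 8 - 1*6 = 8 - 6 = 2)
t(I, k) = -3*k (t(I, k) = k*(2 - 5) = k*(-3) = -3*k)
l(z) = 4 (l(z) = 4*(z/z) = 4*1 = 4)
123*l(t(2, 2)) + 77 = 123*4 + 77 = 492 + 77 = 569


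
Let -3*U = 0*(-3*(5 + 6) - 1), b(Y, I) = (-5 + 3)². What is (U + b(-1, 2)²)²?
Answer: 256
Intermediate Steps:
b(Y, I) = 4 (b(Y, I) = (-2)² = 4)
U = 0 (U = -0*(-3*(5 + 6) - 1) = -0*(-3*11 - 1) = -0*(-33 - 1) = -0*(-34) = -⅓*0 = 0)
(U + b(-1, 2)²)² = (0 + 4²)² = (0 + 16)² = 16² = 256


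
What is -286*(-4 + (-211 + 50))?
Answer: 47190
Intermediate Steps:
-286*(-4 + (-211 + 50)) = -286*(-4 - 161) = -286*(-165) = 47190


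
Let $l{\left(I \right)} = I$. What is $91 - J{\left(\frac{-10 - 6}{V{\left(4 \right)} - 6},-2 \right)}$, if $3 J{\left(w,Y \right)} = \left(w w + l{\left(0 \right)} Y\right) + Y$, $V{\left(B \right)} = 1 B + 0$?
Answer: $\frac{211}{3} \approx 70.333$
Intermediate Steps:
$V{\left(B \right)} = B$ ($V{\left(B \right)} = B + 0 = B$)
$J{\left(w,Y \right)} = \frac{Y}{3} + \frac{w^{2}}{3}$ ($J{\left(w,Y \right)} = \frac{\left(w w + 0 Y\right) + Y}{3} = \frac{\left(w^{2} + 0\right) + Y}{3} = \frac{w^{2} + Y}{3} = \frac{Y + w^{2}}{3} = \frac{Y}{3} + \frac{w^{2}}{3}$)
$91 - J{\left(\frac{-10 - 6}{V{\left(4 \right)} - 6},-2 \right)} = 91 - \left(\frac{1}{3} \left(-2\right) + \frac{\left(\frac{-10 - 6}{4 - 6}\right)^{2}}{3}\right) = 91 - \left(- \frac{2}{3} + \frac{\left(- \frac{16}{-2}\right)^{2}}{3}\right) = 91 - \left(- \frac{2}{3} + \frac{\left(\left(-16\right) \left(- \frac{1}{2}\right)\right)^{2}}{3}\right) = 91 - \left(- \frac{2}{3} + \frac{8^{2}}{3}\right) = 91 - \left(- \frac{2}{3} + \frac{1}{3} \cdot 64\right) = 91 - \left(- \frac{2}{3} + \frac{64}{3}\right) = 91 - \frac{62}{3} = \frac{211}{3}$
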